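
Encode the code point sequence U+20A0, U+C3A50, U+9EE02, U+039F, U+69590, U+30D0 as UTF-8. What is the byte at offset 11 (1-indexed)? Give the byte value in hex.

1-indexed offset 11 is 0-indexed offset 10.
U+20A0 → 3-byte form E2 82 A0 at offsets 0–2.
U+C3A50 → 4-byte form F3 83 A9 90 at offsets 3–6.
U+9EE02 → 4-byte form F2 9E B8 82 at offsets 7–10.
Offset 10 falls in char 3's range; it's byte 4 of F2 9E B8 82 = 0x82.

0x82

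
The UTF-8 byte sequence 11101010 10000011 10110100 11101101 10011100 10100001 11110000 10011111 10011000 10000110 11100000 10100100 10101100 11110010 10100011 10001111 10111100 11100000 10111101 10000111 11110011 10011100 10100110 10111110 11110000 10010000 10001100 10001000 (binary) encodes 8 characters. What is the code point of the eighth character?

U+10308

Offset 0: leading byte 0xEA = 11101010 → 3-byte char #1 = EA 83 B4.
Offset 3: leading byte 0xED = 11101101 → 3-byte char #2 = ED 9C A1.
Offset 6: leading byte 0xF0 = 11110000 → 4-byte char #3 = F0 9F 98 86.
Offset 10: leading byte 0xE0 = 11100000 → 3-byte char #4 = E0 A4 AC.
Offset 13: leading byte 0xF2 = 11110010 → 4-byte char #5 = F2 A3 8F BC.
Offset 17: leading byte 0xE0 = 11100000 → 3-byte char #6 = E0 BD 87.
Offset 20: leading byte 0xF3 = 11110011 → 4-byte char #7 = F3 9C A6 BE.
Offset 24: leading byte 0xF0 = 11110000 → 4-byte char #8 = F0 90 8C 88.
Leading byte 0xF0 = 11110000 matches 11110xxx → 4-byte sequence.
Byte 1: 0xF0 = 11110000, payload 000 (3 bits).
Byte 2: 0x90 = 10010000 (10xxxxxx ✓), payload 010000.
Byte 3: 0x8C = 10001100 (10xxxxxx ✓), payload 001100.
Byte 4: 0x88 = 10001000 (10xxxxxx ✓), payload 001000.
Concatenate: 000010000001100001000 = 0x10308 (21 bits → U+10308).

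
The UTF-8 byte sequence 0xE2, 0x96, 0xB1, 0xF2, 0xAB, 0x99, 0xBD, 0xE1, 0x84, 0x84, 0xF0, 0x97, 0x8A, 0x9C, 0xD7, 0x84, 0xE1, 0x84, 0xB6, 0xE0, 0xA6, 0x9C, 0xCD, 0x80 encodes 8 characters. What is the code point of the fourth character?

Offset 0: leading byte 0xE2 = 11100010 → 3-byte char #1 = E2 96 B1.
Offset 3: leading byte 0xF2 = 11110010 → 4-byte char #2 = F2 AB 99 BD.
Offset 7: leading byte 0xE1 = 11100001 → 3-byte char #3 = E1 84 84.
Offset 10: leading byte 0xF0 = 11110000 → 4-byte char #4 = F0 97 8A 9C.
Leading byte 0xF0 = 11110000 matches 11110xxx → 4-byte sequence.
Byte 1: 0xF0 = 11110000, payload 000 (3 bits).
Byte 2: 0x97 = 10010111 (10xxxxxx ✓), payload 010111.
Byte 3: 0x8A = 10001010 (10xxxxxx ✓), payload 001010.
Byte 4: 0x9C = 10011100 (10xxxxxx ✓), payload 011100.
Concatenate: 000010111001010011100 = 0x1729C (21 bits → U+1729C).

U+1729C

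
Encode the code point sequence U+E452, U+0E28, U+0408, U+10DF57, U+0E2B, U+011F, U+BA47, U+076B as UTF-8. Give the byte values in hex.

EE 91 92 E0 B8 A8 D0 88 F4 8D BD 97 E0 B8 AB C4 9F EB A9 87 DD AB

U+E452: 3-byte form → EE 91 92.
U+0E28: 3-byte form → E0 B8 A8.
U+0408: 2-byte form → D0 88.
U+10DF57: 4-byte form → F4 8D BD 97.
U+0E2B: 3-byte form → E0 B8 AB.
U+011F: 2-byte form → C4 9F.
U+BA47: 3-byte form → EB A9 87.
U+076B: 2-byte form → DD AB.
Concatenated (22 bytes): EE 91 92 E0 B8 A8 D0 88 F4 8D BD 97 E0 B8 AB C4 9F EB A9 87 DD AB.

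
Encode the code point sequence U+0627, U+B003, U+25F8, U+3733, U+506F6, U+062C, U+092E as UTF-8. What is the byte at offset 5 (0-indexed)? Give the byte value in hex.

0xE2

U+0627 → 2-byte form D8 A7 at offsets 0–1.
U+B003 → 3-byte form EB 80 83 at offsets 2–4.
U+25F8 → 3-byte form E2 97 B8 at offsets 5–7.
Offset 5 falls in char 3's range; it's byte 1 of E2 97 B8 = 0xE2.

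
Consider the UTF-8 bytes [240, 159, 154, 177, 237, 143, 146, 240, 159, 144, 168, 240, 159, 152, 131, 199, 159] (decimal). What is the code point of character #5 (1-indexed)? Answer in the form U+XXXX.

U+01DF

Offset 0: leading byte 0xF0 = 11110000 → 4-byte char #1 = F0 9F 9A B1.
Offset 4: leading byte 0xED = 11101101 → 3-byte char #2 = ED 8F 92.
Offset 7: leading byte 0xF0 = 11110000 → 4-byte char #3 = F0 9F 90 A8.
Offset 11: leading byte 0xF0 = 11110000 → 4-byte char #4 = F0 9F 98 83.
Offset 15: leading byte 0xC7 = 11000111 → 2-byte char #5 = C7 9F.
Leading byte 0xC7 = 11000111 matches 110xxxxx → 2-byte sequence.
Byte 1: 0xC7 = 11000111, payload 00111 (5 bits).
Byte 2: 0x9F = 10011111 (10xxxxxx ✓), payload 011111.
Concatenate: 00111011111 = 0x1DF (11 bits → U+01DF).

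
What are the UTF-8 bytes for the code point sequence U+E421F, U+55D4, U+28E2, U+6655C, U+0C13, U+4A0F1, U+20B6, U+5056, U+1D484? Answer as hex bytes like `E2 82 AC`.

F3 A4 88 9F E5 97 94 E2 A3 A2 F1 A6 95 9C E0 B0 93 F1 8A 83 B1 E2 82 B6 E5 81 96 F0 9D 92 84

U+E421F: 4-byte form → F3 A4 88 9F.
U+55D4: 3-byte form → E5 97 94.
U+28E2: 3-byte form → E2 A3 A2.
U+6655C: 4-byte form → F1 A6 95 9C.
U+0C13: 3-byte form → E0 B0 93.
U+4A0F1: 4-byte form → F1 8A 83 B1.
U+20B6: 3-byte form → E2 82 B6.
U+5056: 3-byte form → E5 81 96.
U+1D484: 4-byte form → F0 9D 92 84.
Concatenated (31 bytes): F3 A4 88 9F E5 97 94 E2 A3 A2 F1 A6 95 9C E0 B0 93 F1 8A 83 B1 E2 82 B6 E5 81 96 F0 9D 92 84.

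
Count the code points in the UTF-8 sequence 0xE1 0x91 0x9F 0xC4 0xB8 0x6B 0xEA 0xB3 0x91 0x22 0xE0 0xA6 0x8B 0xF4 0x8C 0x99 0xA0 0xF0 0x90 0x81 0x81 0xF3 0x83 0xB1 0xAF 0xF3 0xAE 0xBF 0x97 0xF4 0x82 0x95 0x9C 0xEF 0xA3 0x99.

12

Byte at offset 0: 0xE1 = 11100001 → 3-byte char (#1). Advance 3.
Byte at offset 3: 0xC4 = 11000100 → 2-byte char (#2). Advance 2.
Byte at offset 5: 0x6B = 01101011 → 1-byte char (#3). Advance 1.
Byte at offset 6: 0xEA = 11101010 → 3-byte char (#4). Advance 3.
Byte at offset 9: 0x22 = 00100010 → 1-byte char (#5). Advance 1.
Byte at offset 10: 0xE0 = 11100000 → 3-byte char (#6). Advance 3.
Byte at offset 13: 0xF4 = 11110100 → 4-byte char (#7). Advance 4.
Byte at offset 17: 0xF0 = 11110000 → 4-byte char (#8). Advance 4.
Byte at offset 21: 0xF3 = 11110011 → 4-byte char (#9). Advance 4.
Byte at offset 25: 0xF3 = 11110011 → 4-byte char (#10). Advance 4.
Byte at offset 29: 0xF4 = 11110100 → 4-byte char (#11). Advance 4.
Byte at offset 33: 0xEF = 11101111 → 3-byte char (#12). Advance 3.
Reached end at offset 36 after 12 code points.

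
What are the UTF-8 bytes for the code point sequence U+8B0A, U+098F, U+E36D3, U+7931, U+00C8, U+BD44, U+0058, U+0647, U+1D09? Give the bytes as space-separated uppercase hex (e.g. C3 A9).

U+8B0A: 3-byte form → E8 AC 8A.
U+098F: 3-byte form → E0 A6 8F.
U+E36D3: 4-byte form → F3 A3 9B 93.
U+7931: 3-byte form → E7 A4 B1.
U+00C8: 2-byte form → C3 88.
U+BD44: 3-byte form → EB B5 84.
U+0058: 1-byte form → 58.
U+0647: 2-byte form → D9 87.
U+1D09: 3-byte form → E1 B4 89.
Concatenated (24 bytes): E8 AC 8A E0 A6 8F F3 A3 9B 93 E7 A4 B1 C3 88 EB B5 84 58 D9 87 E1 B4 89.

E8 AC 8A E0 A6 8F F3 A3 9B 93 E7 A4 B1 C3 88 EB B5 84 58 D9 87 E1 B4 89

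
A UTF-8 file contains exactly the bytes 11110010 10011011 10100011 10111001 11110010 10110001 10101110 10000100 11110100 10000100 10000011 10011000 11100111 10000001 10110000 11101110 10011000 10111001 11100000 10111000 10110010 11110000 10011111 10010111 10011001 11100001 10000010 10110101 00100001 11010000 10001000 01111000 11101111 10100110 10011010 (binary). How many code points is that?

Byte at offset 0: 0xF2 = 11110010 → 4-byte char (#1). Advance 4.
Byte at offset 4: 0xF2 = 11110010 → 4-byte char (#2). Advance 4.
Byte at offset 8: 0xF4 = 11110100 → 4-byte char (#3). Advance 4.
Byte at offset 12: 0xE7 = 11100111 → 3-byte char (#4). Advance 3.
Byte at offset 15: 0xEE = 11101110 → 3-byte char (#5). Advance 3.
Byte at offset 18: 0xE0 = 11100000 → 3-byte char (#6). Advance 3.
Byte at offset 21: 0xF0 = 11110000 → 4-byte char (#7). Advance 4.
Byte at offset 25: 0xE1 = 11100001 → 3-byte char (#8). Advance 3.
Byte at offset 28: 0x21 = 00100001 → 1-byte char (#9). Advance 1.
Byte at offset 29: 0xD0 = 11010000 → 2-byte char (#10). Advance 2.
Byte at offset 31: 0x78 = 01111000 → 1-byte char (#11). Advance 1.
Byte at offset 32: 0xEF = 11101111 → 3-byte char (#12). Advance 3.
Reached end at offset 35 after 12 code points.

12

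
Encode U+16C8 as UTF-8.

E1 9B 88

U+16C8 = 0x16C8 = 5832 decimal. In range U+0800–U+FFFF → 3-byte form: 1110xxxx 10xxxxxx 10xxxxxx.
Binary (16 bits): 0001011011001000.
Split 4+6+6: 0001 | 011011 | 001000.
Byte 1: 11100001 = 0xE1.
Byte 2: 10011011 = 0x9B.
Byte 3: 10001000 = 0x88.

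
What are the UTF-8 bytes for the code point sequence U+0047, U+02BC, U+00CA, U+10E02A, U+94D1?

47 CA BC C3 8A F4 8E 80 AA E9 93 91

U+0047: 1-byte form → 47.
U+02BC: 2-byte form → CA BC.
U+00CA: 2-byte form → C3 8A.
U+10E02A: 4-byte form → F4 8E 80 AA.
U+94D1: 3-byte form → E9 93 91.
Concatenated (12 bytes): 47 CA BC C3 8A F4 8E 80 AA E9 93 91.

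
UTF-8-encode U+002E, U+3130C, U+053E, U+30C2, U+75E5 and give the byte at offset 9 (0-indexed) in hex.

U+002E → 1-byte form 2E at offsets 0–0.
U+3130C → 4-byte form F0 B1 8C 8C at offsets 1–4.
U+053E → 2-byte form D4 BE at offsets 5–6.
U+30C2 → 3-byte form E3 83 82 at offsets 7–9.
Offset 9 falls in char 4's range; it's byte 3 of E3 83 82 = 0x82.

0x82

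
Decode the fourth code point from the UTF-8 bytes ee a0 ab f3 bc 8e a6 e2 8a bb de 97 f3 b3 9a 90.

U+0797

Offset 0: leading byte 0xEE = 11101110 → 3-byte char #1 = EE A0 AB.
Offset 3: leading byte 0xF3 = 11110011 → 4-byte char #2 = F3 BC 8E A6.
Offset 7: leading byte 0xE2 = 11100010 → 3-byte char #3 = E2 8A BB.
Offset 10: leading byte 0xDE = 11011110 → 2-byte char #4 = DE 97.
Leading byte 0xDE = 11011110 matches 110xxxxx → 2-byte sequence.
Byte 1: 0xDE = 11011110, payload 11110 (5 bits).
Byte 2: 0x97 = 10010111 (10xxxxxx ✓), payload 010111.
Concatenate: 11110010111 = 0x797 (11 bits → U+0797).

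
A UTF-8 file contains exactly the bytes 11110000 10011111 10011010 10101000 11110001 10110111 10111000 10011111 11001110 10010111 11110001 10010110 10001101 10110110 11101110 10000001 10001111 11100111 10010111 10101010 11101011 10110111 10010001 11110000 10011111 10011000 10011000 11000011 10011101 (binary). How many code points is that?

9

Byte at offset 0: 0xF0 = 11110000 → 4-byte char (#1). Advance 4.
Byte at offset 4: 0xF1 = 11110001 → 4-byte char (#2). Advance 4.
Byte at offset 8: 0xCE = 11001110 → 2-byte char (#3). Advance 2.
Byte at offset 10: 0xF1 = 11110001 → 4-byte char (#4). Advance 4.
Byte at offset 14: 0xEE = 11101110 → 3-byte char (#5). Advance 3.
Byte at offset 17: 0xE7 = 11100111 → 3-byte char (#6). Advance 3.
Byte at offset 20: 0xEB = 11101011 → 3-byte char (#7). Advance 3.
Byte at offset 23: 0xF0 = 11110000 → 4-byte char (#8). Advance 4.
Byte at offset 27: 0xC3 = 11000011 → 2-byte char (#9). Advance 2.
Reached end at offset 29 after 9 code points.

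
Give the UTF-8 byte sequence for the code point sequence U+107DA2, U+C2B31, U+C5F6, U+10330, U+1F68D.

F4 87 B6 A2 F3 82 AC B1 EC 97 B6 F0 90 8C B0 F0 9F 9A 8D

U+107DA2: 4-byte form → F4 87 B6 A2.
U+C2B31: 4-byte form → F3 82 AC B1.
U+C5F6: 3-byte form → EC 97 B6.
U+10330: 4-byte form → F0 90 8C B0.
U+1F68D: 4-byte form → F0 9F 9A 8D.
Concatenated (19 bytes): F4 87 B6 A2 F3 82 AC B1 EC 97 B6 F0 90 8C B0 F0 9F 9A 8D.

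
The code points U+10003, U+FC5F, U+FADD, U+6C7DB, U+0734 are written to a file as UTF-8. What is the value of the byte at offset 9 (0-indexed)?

U+10003 → 4-byte form F0 90 80 83 at offsets 0–3.
U+FC5F → 3-byte form EF B1 9F at offsets 4–6.
U+FADD → 3-byte form EF AB 9D at offsets 7–9.
Offset 9 falls in char 3's range; it's byte 3 of EF AB 9D = 0x9D.

0x9D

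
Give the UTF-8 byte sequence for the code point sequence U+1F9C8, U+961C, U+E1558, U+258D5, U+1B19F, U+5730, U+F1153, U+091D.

F0 9F A7 88 E9 98 9C F3 A1 95 98 F0 A5 A3 95 F0 9B 86 9F E5 9C B0 F3 B1 85 93 E0 A4 9D

U+1F9C8: 4-byte form → F0 9F A7 88.
U+961C: 3-byte form → E9 98 9C.
U+E1558: 4-byte form → F3 A1 95 98.
U+258D5: 4-byte form → F0 A5 A3 95.
U+1B19F: 4-byte form → F0 9B 86 9F.
U+5730: 3-byte form → E5 9C B0.
U+F1153: 4-byte form → F3 B1 85 93.
U+091D: 3-byte form → E0 A4 9D.
Concatenated (29 bytes): F0 9F A7 88 E9 98 9C F3 A1 95 98 F0 A5 A3 95 F0 9B 86 9F E5 9C B0 F3 B1 85 93 E0 A4 9D.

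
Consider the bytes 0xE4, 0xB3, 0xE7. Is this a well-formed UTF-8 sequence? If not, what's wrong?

invalid (non-continuation byte where continuation expected)

Leading byte 0xE4 = 11100100 → 3-byte form.
Byte 3 is 0xE7 = 11100111, which is not 10xxxxxx — expected a continuation byte.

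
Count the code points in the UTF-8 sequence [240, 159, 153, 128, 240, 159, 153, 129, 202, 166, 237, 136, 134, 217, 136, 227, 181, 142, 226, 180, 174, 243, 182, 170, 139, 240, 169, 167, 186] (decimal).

9

Byte at offset 0: 0xF0 = 11110000 → 4-byte char (#1). Advance 4.
Byte at offset 4: 0xF0 = 11110000 → 4-byte char (#2). Advance 4.
Byte at offset 8: 0xCA = 11001010 → 2-byte char (#3). Advance 2.
Byte at offset 10: 0xED = 11101101 → 3-byte char (#4). Advance 3.
Byte at offset 13: 0xD9 = 11011001 → 2-byte char (#5). Advance 2.
Byte at offset 15: 0xE3 = 11100011 → 3-byte char (#6). Advance 3.
Byte at offset 18: 0xE2 = 11100010 → 3-byte char (#7). Advance 3.
Byte at offset 21: 0xF3 = 11110011 → 4-byte char (#8). Advance 4.
Byte at offset 25: 0xF0 = 11110000 → 4-byte char (#9). Advance 4.
Reached end at offset 29 after 9 code points.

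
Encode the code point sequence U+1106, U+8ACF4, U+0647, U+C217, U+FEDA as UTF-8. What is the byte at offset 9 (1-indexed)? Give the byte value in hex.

1-indexed offset 9 is 0-indexed offset 8.
U+1106 → 3-byte form E1 84 86 at offsets 0–2.
U+8ACF4 → 4-byte form F2 8A B3 B4 at offsets 3–6.
U+0647 → 2-byte form D9 87 at offsets 7–8.
Offset 8 falls in char 3's range; it's byte 2 of D9 87 = 0x87.

0x87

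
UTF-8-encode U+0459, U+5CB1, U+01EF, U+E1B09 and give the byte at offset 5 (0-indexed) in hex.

U+0459 → 2-byte form D1 99 at offsets 0–1.
U+5CB1 → 3-byte form E5 B2 B1 at offsets 2–4.
U+01EF → 2-byte form C7 AF at offsets 5–6.
Offset 5 falls in char 3's range; it's byte 1 of C7 AF = 0xC7.

0xC7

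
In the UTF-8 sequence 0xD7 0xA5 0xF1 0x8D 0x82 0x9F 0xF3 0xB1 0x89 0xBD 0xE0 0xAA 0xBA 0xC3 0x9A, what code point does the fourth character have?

Offset 0: leading byte 0xD7 = 11010111 → 2-byte char #1 = D7 A5.
Offset 2: leading byte 0xF1 = 11110001 → 4-byte char #2 = F1 8D 82 9F.
Offset 6: leading byte 0xF3 = 11110011 → 4-byte char #3 = F3 B1 89 BD.
Offset 10: leading byte 0xE0 = 11100000 → 3-byte char #4 = E0 AA BA.
Leading byte 0xE0 = 11100000 matches 1110xxxx → 3-byte sequence.
Byte 1: 0xE0 = 11100000, payload 0000 (4 bits).
Byte 2: 0xAA = 10101010 (10xxxxxx ✓), payload 101010.
Byte 3: 0xBA = 10111010 (10xxxxxx ✓), payload 111010.
Concatenate: 0000101010111010 = 0xABA (16 bits → U+0ABA).

U+0ABA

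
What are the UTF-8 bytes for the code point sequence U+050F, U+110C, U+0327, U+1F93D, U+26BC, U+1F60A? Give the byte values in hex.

D4 8F E1 84 8C CC A7 F0 9F A4 BD E2 9A BC F0 9F 98 8A

U+050F: 2-byte form → D4 8F.
U+110C: 3-byte form → E1 84 8C.
U+0327: 2-byte form → CC A7.
U+1F93D: 4-byte form → F0 9F A4 BD.
U+26BC: 3-byte form → E2 9A BC.
U+1F60A: 4-byte form → F0 9F 98 8A.
Concatenated (18 bytes): D4 8F E1 84 8C CC A7 F0 9F A4 BD E2 9A BC F0 9F 98 8A.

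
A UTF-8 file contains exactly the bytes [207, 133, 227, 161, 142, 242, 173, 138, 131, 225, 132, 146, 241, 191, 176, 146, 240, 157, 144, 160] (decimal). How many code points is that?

Byte at offset 0: 0xCF = 11001111 → 2-byte char (#1). Advance 2.
Byte at offset 2: 0xE3 = 11100011 → 3-byte char (#2). Advance 3.
Byte at offset 5: 0xF2 = 11110010 → 4-byte char (#3). Advance 4.
Byte at offset 9: 0xE1 = 11100001 → 3-byte char (#4). Advance 3.
Byte at offset 12: 0xF1 = 11110001 → 4-byte char (#5). Advance 4.
Byte at offset 16: 0xF0 = 11110000 → 4-byte char (#6). Advance 4.
Reached end at offset 20 after 6 code points.

6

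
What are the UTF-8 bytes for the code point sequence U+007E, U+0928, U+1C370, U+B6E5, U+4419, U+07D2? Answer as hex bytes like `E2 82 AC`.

7E E0 A4 A8 F0 9C 8D B0 EB 9B A5 E4 90 99 DF 92

U+007E: 1-byte form → 7E.
U+0928: 3-byte form → E0 A4 A8.
U+1C370: 4-byte form → F0 9C 8D B0.
U+B6E5: 3-byte form → EB 9B A5.
U+4419: 3-byte form → E4 90 99.
U+07D2: 2-byte form → DF 92.
Concatenated (16 bytes): 7E E0 A4 A8 F0 9C 8D B0 EB 9B A5 E4 90 99 DF 92.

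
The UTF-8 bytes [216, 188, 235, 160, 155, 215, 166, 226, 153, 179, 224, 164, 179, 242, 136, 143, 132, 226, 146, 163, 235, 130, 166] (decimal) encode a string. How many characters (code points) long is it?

Byte at offset 0: 0xD8 = 11011000 → 2-byte char (#1). Advance 2.
Byte at offset 2: 0xEB = 11101011 → 3-byte char (#2). Advance 3.
Byte at offset 5: 0xD7 = 11010111 → 2-byte char (#3). Advance 2.
Byte at offset 7: 0xE2 = 11100010 → 3-byte char (#4). Advance 3.
Byte at offset 10: 0xE0 = 11100000 → 3-byte char (#5). Advance 3.
Byte at offset 13: 0xF2 = 11110010 → 4-byte char (#6). Advance 4.
Byte at offset 17: 0xE2 = 11100010 → 3-byte char (#7). Advance 3.
Byte at offset 20: 0xEB = 11101011 → 3-byte char (#8). Advance 3.
Reached end at offset 23 after 8 code points.

8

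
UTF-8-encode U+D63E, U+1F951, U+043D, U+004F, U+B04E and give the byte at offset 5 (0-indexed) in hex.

0xA5

U+D63E → 3-byte form ED 98 BE at offsets 0–2.
U+1F951 → 4-byte form F0 9F A5 91 at offsets 3–6.
Offset 5 falls in char 2's range; it's byte 3 of F0 9F A5 91 = 0xA5.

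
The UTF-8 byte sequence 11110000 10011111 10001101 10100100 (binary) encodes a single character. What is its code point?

U+1F364

Leading byte 0xF0 = 11110000 matches 11110xxx → 4-byte sequence.
Byte 1: 0xF0 = 11110000, payload 000 (3 bits).
Byte 2: 0x9F = 10011111 (10xxxxxx ✓), payload 011111.
Byte 3: 0x8D = 10001101 (10xxxxxx ✓), payload 001101.
Byte 4: 0xA4 = 10100100 (10xxxxxx ✓), payload 100100.
Concatenate: 000011111001101100100 = 0x1F364 (21 bits → U+1F364).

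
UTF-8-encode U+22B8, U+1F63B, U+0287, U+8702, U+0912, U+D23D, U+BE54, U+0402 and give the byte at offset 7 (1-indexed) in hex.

0xBB

1-indexed offset 7 is 0-indexed offset 6.
U+22B8 → 3-byte form E2 8A B8 at offsets 0–2.
U+1F63B → 4-byte form F0 9F 98 BB at offsets 3–6.
Offset 6 falls in char 2's range; it's byte 4 of F0 9F 98 BB = 0xBB.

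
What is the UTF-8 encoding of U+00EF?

C3 AF

U+00EF = 0xEF = 239 decimal. In range U+0080–U+07FF → 2-byte form: 110xxxxx 10xxxxxx.
Binary (11 bits): 00011101111.
Split 5+6: 00011 | 101111.
Byte 1: 11000011 = 0xC3.
Byte 2: 10101111 = 0xAF.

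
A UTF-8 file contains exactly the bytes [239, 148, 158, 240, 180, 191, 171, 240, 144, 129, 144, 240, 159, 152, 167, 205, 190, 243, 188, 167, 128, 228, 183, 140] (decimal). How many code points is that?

7

Byte at offset 0: 0xEF = 11101111 → 3-byte char (#1). Advance 3.
Byte at offset 3: 0xF0 = 11110000 → 4-byte char (#2). Advance 4.
Byte at offset 7: 0xF0 = 11110000 → 4-byte char (#3). Advance 4.
Byte at offset 11: 0xF0 = 11110000 → 4-byte char (#4). Advance 4.
Byte at offset 15: 0xCD = 11001101 → 2-byte char (#5). Advance 2.
Byte at offset 17: 0xF3 = 11110011 → 4-byte char (#6). Advance 4.
Byte at offset 21: 0xE4 = 11100100 → 3-byte char (#7). Advance 3.
Reached end at offset 24 after 7 code points.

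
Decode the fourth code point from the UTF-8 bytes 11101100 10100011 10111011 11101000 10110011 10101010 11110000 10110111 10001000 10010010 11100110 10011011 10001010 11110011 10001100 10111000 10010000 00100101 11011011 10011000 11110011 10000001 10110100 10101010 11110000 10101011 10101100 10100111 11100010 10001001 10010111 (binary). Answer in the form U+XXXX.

Offset 0: leading byte 0xEC = 11101100 → 3-byte char #1 = EC A3 BB.
Offset 3: leading byte 0xE8 = 11101000 → 3-byte char #2 = E8 B3 AA.
Offset 6: leading byte 0xF0 = 11110000 → 4-byte char #3 = F0 B7 88 92.
Offset 10: leading byte 0xE6 = 11100110 → 3-byte char #4 = E6 9B 8A.
Leading byte 0xE6 = 11100110 matches 1110xxxx → 3-byte sequence.
Byte 1: 0xE6 = 11100110, payload 0110 (4 bits).
Byte 2: 0x9B = 10011011 (10xxxxxx ✓), payload 011011.
Byte 3: 0x8A = 10001010 (10xxxxxx ✓), payload 001010.
Concatenate: 0110011011001010 = 0x66CA (16 bits → U+66CA).

U+66CA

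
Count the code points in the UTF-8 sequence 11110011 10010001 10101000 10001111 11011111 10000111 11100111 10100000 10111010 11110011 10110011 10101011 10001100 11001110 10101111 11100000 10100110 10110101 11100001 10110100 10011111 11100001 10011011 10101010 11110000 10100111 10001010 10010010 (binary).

9

Byte at offset 0: 0xF3 = 11110011 → 4-byte char (#1). Advance 4.
Byte at offset 4: 0xDF = 11011111 → 2-byte char (#2). Advance 2.
Byte at offset 6: 0xE7 = 11100111 → 3-byte char (#3). Advance 3.
Byte at offset 9: 0xF3 = 11110011 → 4-byte char (#4). Advance 4.
Byte at offset 13: 0xCE = 11001110 → 2-byte char (#5). Advance 2.
Byte at offset 15: 0xE0 = 11100000 → 3-byte char (#6). Advance 3.
Byte at offset 18: 0xE1 = 11100001 → 3-byte char (#7). Advance 3.
Byte at offset 21: 0xE1 = 11100001 → 3-byte char (#8). Advance 3.
Byte at offset 24: 0xF0 = 11110000 → 4-byte char (#9). Advance 4.
Reached end at offset 28 after 9 code points.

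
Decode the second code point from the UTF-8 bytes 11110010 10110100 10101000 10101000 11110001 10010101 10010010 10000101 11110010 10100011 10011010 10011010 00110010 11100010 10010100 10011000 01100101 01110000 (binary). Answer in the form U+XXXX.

U+55485

Offset 0: leading byte 0xF2 = 11110010 → 4-byte char #1 = F2 B4 A8 A8.
Offset 4: leading byte 0xF1 = 11110001 → 4-byte char #2 = F1 95 92 85.
Leading byte 0xF1 = 11110001 matches 11110xxx → 4-byte sequence.
Byte 1: 0xF1 = 11110001, payload 001 (3 bits).
Byte 2: 0x95 = 10010101 (10xxxxxx ✓), payload 010101.
Byte 3: 0x92 = 10010010 (10xxxxxx ✓), payload 010010.
Byte 4: 0x85 = 10000101 (10xxxxxx ✓), payload 000101.
Concatenate: 001010101010010000101 = 0x55485 (21 bits → U+55485).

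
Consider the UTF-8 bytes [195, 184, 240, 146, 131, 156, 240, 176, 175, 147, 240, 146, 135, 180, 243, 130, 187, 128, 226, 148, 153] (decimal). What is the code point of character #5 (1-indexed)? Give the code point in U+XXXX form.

U+C2EC0

Offset 0: leading byte 0xC3 = 11000011 → 2-byte char #1 = C3 B8.
Offset 2: leading byte 0xF0 = 11110000 → 4-byte char #2 = F0 92 83 9C.
Offset 6: leading byte 0xF0 = 11110000 → 4-byte char #3 = F0 B0 AF 93.
Offset 10: leading byte 0xF0 = 11110000 → 4-byte char #4 = F0 92 87 B4.
Offset 14: leading byte 0xF3 = 11110011 → 4-byte char #5 = F3 82 BB 80.
Leading byte 0xF3 = 11110011 matches 11110xxx → 4-byte sequence.
Byte 1: 0xF3 = 11110011, payload 011 (3 bits).
Byte 2: 0x82 = 10000010 (10xxxxxx ✓), payload 000010.
Byte 3: 0xBB = 10111011 (10xxxxxx ✓), payload 111011.
Byte 4: 0x80 = 10000000 (10xxxxxx ✓), payload 000000.
Concatenate: 011000010111011000000 = 0xC2EC0 (21 bits → U+C2EC0).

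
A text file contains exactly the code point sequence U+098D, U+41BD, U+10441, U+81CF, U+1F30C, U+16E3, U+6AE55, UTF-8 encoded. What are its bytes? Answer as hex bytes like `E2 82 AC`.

U+098D: 3-byte form → E0 A6 8D.
U+41BD: 3-byte form → E4 86 BD.
U+10441: 4-byte form → F0 90 91 81.
U+81CF: 3-byte form → E8 87 8F.
U+1F30C: 4-byte form → F0 9F 8C 8C.
U+16E3: 3-byte form → E1 9B A3.
U+6AE55: 4-byte form → F1 AA B9 95.
Concatenated (24 bytes): E0 A6 8D E4 86 BD F0 90 91 81 E8 87 8F F0 9F 8C 8C E1 9B A3 F1 AA B9 95.

E0 A6 8D E4 86 BD F0 90 91 81 E8 87 8F F0 9F 8C 8C E1 9B A3 F1 AA B9 95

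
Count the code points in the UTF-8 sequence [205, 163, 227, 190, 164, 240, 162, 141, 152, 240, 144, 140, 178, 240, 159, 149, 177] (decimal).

5

Byte at offset 0: 0xCD = 11001101 → 2-byte char (#1). Advance 2.
Byte at offset 2: 0xE3 = 11100011 → 3-byte char (#2). Advance 3.
Byte at offset 5: 0xF0 = 11110000 → 4-byte char (#3). Advance 4.
Byte at offset 9: 0xF0 = 11110000 → 4-byte char (#4). Advance 4.
Byte at offset 13: 0xF0 = 11110000 → 4-byte char (#5). Advance 4.
Reached end at offset 17 after 5 code points.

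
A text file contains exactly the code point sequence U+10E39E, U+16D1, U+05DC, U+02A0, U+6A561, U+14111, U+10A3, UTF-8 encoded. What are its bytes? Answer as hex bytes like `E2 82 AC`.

U+10E39E: 4-byte form → F4 8E 8E 9E.
U+16D1: 3-byte form → E1 9B 91.
U+05DC: 2-byte form → D7 9C.
U+02A0: 2-byte form → CA A0.
U+6A561: 4-byte form → F1 AA 95 A1.
U+14111: 4-byte form → F0 94 84 91.
U+10A3: 3-byte form → E1 82 A3.
Concatenated (22 bytes): F4 8E 8E 9E E1 9B 91 D7 9C CA A0 F1 AA 95 A1 F0 94 84 91 E1 82 A3.

F4 8E 8E 9E E1 9B 91 D7 9C CA A0 F1 AA 95 A1 F0 94 84 91 E1 82 A3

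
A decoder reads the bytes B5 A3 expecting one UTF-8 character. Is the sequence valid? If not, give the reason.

invalid (continuation byte with no leading byte)

Byte 0xB5 = 10110101 has the form 10xxxxxx — a continuation byte — but there is no preceding leading byte.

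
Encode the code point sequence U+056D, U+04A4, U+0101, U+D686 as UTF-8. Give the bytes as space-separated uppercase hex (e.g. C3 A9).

U+056D: 2-byte form → D5 AD.
U+04A4: 2-byte form → D2 A4.
U+0101: 2-byte form → C4 81.
U+D686: 3-byte form → ED 9A 86.
Concatenated (9 bytes): D5 AD D2 A4 C4 81 ED 9A 86.

D5 AD D2 A4 C4 81 ED 9A 86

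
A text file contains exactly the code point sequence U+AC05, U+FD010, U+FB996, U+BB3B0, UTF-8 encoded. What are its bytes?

EA B0 85 F3 BD 80 90 F3 BB A6 96 F2 BB 8E B0

U+AC05: 3-byte form → EA B0 85.
U+FD010: 4-byte form → F3 BD 80 90.
U+FB996: 4-byte form → F3 BB A6 96.
U+BB3B0: 4-byte form → F2 BB 8E B0.
Concatenated (15 bytes): EA B0 85 F3 BD 80 90 F3 BB A6 96 F2 BB 8E B0.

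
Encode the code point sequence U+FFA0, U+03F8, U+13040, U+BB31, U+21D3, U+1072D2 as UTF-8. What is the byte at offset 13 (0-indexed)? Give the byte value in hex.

U+FFA0 → 3-byte form EF BE A0 at offsets 0–2.
U+03F8 → 2-byte form CF B8 at offsets 3–4.
U+13040 → 4-byte form F0 93 81 80 at offsets 5–8.
U+BB31 → 3-byte form EB AC B1 at offsets 9–11.
U+21D3 → 3-byte form E2 87 93 at offsets 12–14.
Offset 13 falls in char 5's range; it's byte 2 of E2 87 93 = 0x87.

0x87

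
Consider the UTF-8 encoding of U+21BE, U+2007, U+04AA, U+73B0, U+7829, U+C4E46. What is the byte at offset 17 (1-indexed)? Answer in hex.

0xB9

1-indexed offset 17 is 0-indexed offset 16.
U+21BE → 3-byte form E2 86 BE at offsets 0–2.
U+2007 → 3-byte form E2 80 87 at offsets 3–5.
U+04AA → 2-byte form D2 AA at offsets 6–7.
U+73B0 → 3-byte form E7 8E B0 at offsets 8–10.
U+7829 → 3-byte form E7 A0 A9 at offsets 11–13.
U+C4E46 → 4-byte form F3 84 B9 86 at offsets 14–17.
Offset 16 falls in char 6's range; it's byte 3 of F3 84 B9 86 = 0xB9.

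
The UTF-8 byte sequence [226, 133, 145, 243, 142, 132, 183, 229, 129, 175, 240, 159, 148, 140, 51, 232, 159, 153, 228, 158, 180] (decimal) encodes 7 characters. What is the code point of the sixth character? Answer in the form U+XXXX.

Offset 0: leading byte 0xE2 = 11100010 → 3-byte char #1 = E2 85 91.
Offset 3: leading byte 0xF3 = 11110011 → 4-byte char #2 = F3 8E 84 B7.
Offset 7: leading byte 0xE5 = 11100101 → 3-byte char #3 = E5 81 AF.
Offset 10: leading byte 0xF0 = 11110000 → 4-byte char #4 = F0 9F 94 8C.
Offset 14: leading byte 0x33 = 00110011 → 1-byte char #5 = 33.
Offset 15: leading byte 0xE8 = 11101000 → 3-byte char #6 = E8 9F 99.
Leading byte 0xE8 = 11101000 matches 1110xxxx → 3-byte sequence.
Byte 1: 0xE8 = 11101000, payload 1000 (4 bits).
Byte 2: 0x9F = 10011111 (10xxxxxx ✓), payload 011111.
Byte 3: 0x99 = 10011001 (10xxxxxx ✓), payload 011001.
Concatenate: 1000011111011001 = 0x87D9 (16 bits → U+87D9).

U+87D9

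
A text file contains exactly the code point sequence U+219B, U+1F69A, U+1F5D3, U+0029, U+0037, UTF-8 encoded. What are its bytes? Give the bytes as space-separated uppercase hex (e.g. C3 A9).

E2 86 9B F0 9F 9A 9A F0 9F 97 93 29 37

U+219B: 3-byte form → E2 86 9B.
U+1F69A: 4-byte form → F0 9F 9A 9A.
U+1F5D3: 4-byte form → F0 9F 97 93.
U+0029: 1-byte form → 29.
U+0037: 1-byte form → 37.
Concatenated (13 bytes): E2 86 9B F0 9F 9A 9A F0 9F 97 93 29 37.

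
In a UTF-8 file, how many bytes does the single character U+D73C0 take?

4

U+D73C0 = 0xD73C0. UTF-8 uses 1 byte below 0x80, 2 below 0x800, 3 below 0x10000, 4 up to 0x10FFFF. 0xD73C0 is in U+10000–U+10FFFF → 4 bytes.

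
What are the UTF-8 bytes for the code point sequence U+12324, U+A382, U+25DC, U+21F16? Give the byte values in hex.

U+12324: 4-byte form → F0 92 8C A4.
U+A382: 3-byte form → EA 8E 82.
U+25DC: 3-byte form → E2 97 9C.
U+21F16: 4-byte form → F0 A1 BC 96.
Concatenated (14 bytes): F0 92 8C A4 EA 8E 82 E2 97 9C F0 A1 BC 96.

F0 92 8C A4 EA 8E 82 E2 97 9C F0 A1 BC 96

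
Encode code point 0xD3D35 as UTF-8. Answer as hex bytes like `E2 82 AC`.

F3 93 B4 B5

U+D3D35 = 0xD3D35 = 867637 decimal. In range U+10000–U+10FFFF → 4-byte form: 11110xxx 10xxxxxx 10xxxxxx 10xxxxxx.
Binary (21 bits): 011010011110100110101.
Split 3+6+6+6: 011 | 010011 | 110100 | 110101.
Byte 1: 11110011 = 0xF3.
Byte 2: 10010011 = 0x93.
Byte 3: 10110100 = 0xB4.
Byte 4: 10110101 = 0xB5.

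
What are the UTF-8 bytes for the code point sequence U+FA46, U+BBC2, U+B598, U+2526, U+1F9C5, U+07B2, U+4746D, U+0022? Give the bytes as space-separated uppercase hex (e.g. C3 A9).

EF A9 86 EB AF 82 EB 96 98 E2 94 A6 F0 9F A7 85 DE B2 F1 87 91 AD 22

U+FA46: 3-byte form → EF A9 86.
U+BBC2: 3-byte form → EB AF 82.
U+B598: 3-byte form → EB 96 98.
U+2526: 3-byte form → E2 94 A6.
U+1F9C5: 4-byte form → F0 9F A7 85.
U+07B2: 2-byte form → DE B2.
U+4746D: 4-byte form → F1 87 91 AD.
U+0022: 1-byte form → 22.
Concatenated (23 bytes): EF A9 86 EB AF 82 EB 96 98 E2 94 A6 F0 9F A7 85 DE B2 F1 87 91 AD 22.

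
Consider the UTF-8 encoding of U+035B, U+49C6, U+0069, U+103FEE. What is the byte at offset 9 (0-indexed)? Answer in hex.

U+035B → 2-byte form CD 9B at offsets 0–1.
U+49C6 → 3-byte form E4 A7 86 at offsets 2–4.
U+0069 → 1-byte form 69 at offsets 5–5.
U+103FEE → 4-byte form F4 83 BF AE at offsets 6–9.
Offset 9 falls in char 4's range; it's byte 4 of F4 83 BF AE = 0xAE.

0xAE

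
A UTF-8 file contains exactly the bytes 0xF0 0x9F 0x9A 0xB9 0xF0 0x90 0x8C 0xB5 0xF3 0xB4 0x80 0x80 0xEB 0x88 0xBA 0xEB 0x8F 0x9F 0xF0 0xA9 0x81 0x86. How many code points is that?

Byte at offset 0: 0xF0 = 11110000 → 4-byte char (#1). Advance 4.
Byte at offset 4: 0xF0 = 11110000 → 4-byte char (#2). Advance 4.
Byte at offset 8: 0xF3 = 11110011 → 4-byte char (#3). Advance 4.
Byte at offset 12: 0xEB = 11101011 → 3-byte char (#4). Advance 3.
Byte at offset 15: 0xEB = 11101011 → 3-byte char (#5). Advance 3.
Byte at offset 18: 0xF0 = 11110000 → 4-byte char (#6). Advance 4.
Reached end at offset 22 after 6 code points.

6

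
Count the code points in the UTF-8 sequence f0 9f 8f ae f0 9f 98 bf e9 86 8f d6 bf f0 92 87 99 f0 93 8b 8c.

6

Byte at offset 0: 0xF0 = 11110000 → 4-byte char (#1). Advance 4.
Byte at offset 4: 0xF0 = 11110000 → 4-byte char (#2). Advance 4.
Byte at offset 8: 0xE9 = 11101001 → 3-byte char (#3). Advance 3.
Byte at offset 11: 0xD6 = 11010110 → 2-byte char (#4). Advance 2.
Byte at offset 13: 0xF0 = 11110000 → 4-byte char (#5). Advance 4.
Byte at offset 17: 0xF0 = 11110000 → 4-byte char (#6). Advance 4.
Reached end at offset 21 after 6 code points.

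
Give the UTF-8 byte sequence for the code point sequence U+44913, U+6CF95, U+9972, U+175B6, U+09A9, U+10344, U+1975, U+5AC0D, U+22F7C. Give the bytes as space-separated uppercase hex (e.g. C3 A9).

F1 84 A4 93 F1 AC BE 95 E9 A5 B2 F0 97 96 B6 E0 A6 A9 F0 90 8D 84 E1 A5 B5 F1 9A B0 8D F0 A2 BD BC

U+44913: 4-byte form → F1 84 A4 93.
U+6CF95: 4-byte form → F1 AC BE 95.
U+9972: 3-byte form → E9 A5 B2.
U+175B6: 4-byte form → F0 97 96 B6.
U+09A9: 3-byte form → E0 A6 A9.
U+10344: 4-byte form → F0 90 8D 84.
U+1975: 3-byte form → E1 A5 B5.
U+5AC0D: 4-byte form → F1 9A B0 8D.
U+22F7C: 4-byte form → F0 A2 BD BC.
Concatenated (33 bytes): F1 84 A4 93 F1 AC BE 95 E9 A5 B2 F0 97 96 B6 E0 A6 A9 F0 90 8D 84 E1 A5 B5 F1 9A B0 8D F0 A2 BD BC.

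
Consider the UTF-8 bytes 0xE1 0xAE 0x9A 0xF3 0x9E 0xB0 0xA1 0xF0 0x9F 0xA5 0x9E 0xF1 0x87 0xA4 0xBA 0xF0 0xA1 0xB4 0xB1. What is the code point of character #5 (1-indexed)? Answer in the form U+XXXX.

Offset 0: leading byte 0xE1 = 11100001 → 3-byte char #1 = E1 AE 9A.
Offset 3: leading byte 0xF3 = 11110011 → 4-byte char #2 = F3 9E B0 A1.
Offset 7: leading byte 0xF0 = 11110000 → 4-byte char #3 = F0 9F A5 9E.
Offset 11: leading byte 0xF1 = 11110001 → 4-byte char #4 = F1 87 A4 BA.
Offset 15: leading byte 0xF0 = 11110000 → 4-byte char #5 = F0 A1 B4 B1.
Leading byte 0xF0 = 11110000 matches 11110xxx → 4-byte sequence.
Byte 1: 0xF0 = 11110000, payload 000 (3 bits).
Byte 2: 0xA1 = 10100001 (10xxxxxx ✓), payload 100001.
Byte 3: 0xB4 = 10110100 (10xxxxxx ✓), payload 110100.
Byte 4: 0xB1 = 10110001 (10xxxxxx ✓), payload 110001.
Concatenate: 000100001110100110001 = 0x21D31 (21 bits → U+21D31).

U+21D31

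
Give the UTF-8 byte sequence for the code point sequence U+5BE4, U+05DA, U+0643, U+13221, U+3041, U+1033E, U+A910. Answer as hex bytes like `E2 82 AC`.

E5 AF A4 D7 9A D9 83 F0 93 88 A1 E3 81 81 F0 90 8C BE EA A4 90

U+5BE4: 3-byte form → E5 AF A4.
U+05DA: 2-byte form → D7 9A.
U+0643: 2-byte form → D9 83.
U+13221: 4-byte form → F0 93 88 A1.
U+3041: 3-byte form → E3 81 81.
U+1033E: 4-byte form → F0 90 8C BE.
U+A910: 3-byte form → EA A4 90.
Concatenated (21 bytes): E5 AF A4 D7 9A D9 83 F0 93 88 A1 E3 81 81 F0 90 8C BE EA A4 90.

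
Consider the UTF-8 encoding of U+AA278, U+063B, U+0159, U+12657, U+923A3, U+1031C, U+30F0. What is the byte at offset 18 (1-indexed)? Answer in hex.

0x90

1-indexed offset 18 is 0-indexed offset 17.
U+AA278 → 4-byte form F2 AA 89 B8 at offsets 0–3.
U+063B → 2-byte form D8 BB at offsets 4–5.
U+0159 → 2-byte form C5 99 at offsets 6–7.
U+12657 → 4-byte form F0 92 99 97 at offsets 8–11.
U+923A3 → 4-byte form F2 92 8E A3 at offsets 12–15.
U+1031C → 4-byte form F0 90 8C 9C at offsets 16–19.
Offset 17 falls in char 6's range; it's byte 2 of F0 90 8C 9C = 0x90.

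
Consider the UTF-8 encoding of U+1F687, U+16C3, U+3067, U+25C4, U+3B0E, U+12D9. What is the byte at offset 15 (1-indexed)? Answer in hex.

1-indexed offset 15 is 0-indexed offset 14.
U+1F687 → 4-byte form F0 9F 9A 87 at offsets 0–3.
U+16C3 → 3-byte form E1 9B 83 at offsets 4–6.
U+3067 → 3-byte form E3 81 A7 at offsets 7–9.
U+25C4 → 3-byte form E2 97 84 at offsets 10–12.
U+3B0E → 3-byte form E3 AC 8E at offsets 13–15.
Offset 14 falls in char 5's range; it's byte 2 of E3 AC 8E = 0xAC.

0xAC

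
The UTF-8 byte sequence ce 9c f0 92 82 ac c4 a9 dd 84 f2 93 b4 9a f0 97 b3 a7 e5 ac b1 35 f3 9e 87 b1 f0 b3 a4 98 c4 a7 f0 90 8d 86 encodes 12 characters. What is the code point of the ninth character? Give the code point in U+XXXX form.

Offset 0: leading byte 0xCE = 11001110 → 2-byte char #1 = CE 9C.
Offset 2: leading byte 0xF0 = 11110000 → 4-byte char #2 = F0 92 82 AC.
Offset 6: leading byte 0xC4 = 11000100 → 2-byte char #3 = C4 A9.
Offset 8: leading byte 0xDD = 11011101 → 2-byte char #4 = DD 84.
Offset 10: leading byte 0xF2 = 11110010 → 4-byte char #5 = F2 93 B4 9A.
Offset 14: leading byte 0xF0 = 11110000 → 4-byte char #6 = F0 97 B3 A7.
Offset 18: leading byte 0xE5 = 11100101 → 3-byte char #7 = E5 AC B1.
Offset 21: leading byte 0x35 = 00110101 → 1-byte char #8 = 35.
Offset 22: leading byte 0xF3 = 11110011 → 4-byte char #9 = F3 9E 87 B1.
Leading byte 0xF3 = 11110011 matches 11110xxx → 4-byte sequence.
Byte 1: 0xF3 = 11110011, payload 011 (3 bits).
Byte 2: 0x9E = 10011110 (10xxxxxx ✓), payload 011110.
Byte 3: 0x87 = 10000111 (10xxxxxx ✓), payload 000111.
Byte 4: 0xB1 = 10110001 (10xxxxxx ✓), payload 110001.
Concatenate: 011011110000111110001 = 0xDE1F1 (21 bits → U+DE1F1).

U+DE1F1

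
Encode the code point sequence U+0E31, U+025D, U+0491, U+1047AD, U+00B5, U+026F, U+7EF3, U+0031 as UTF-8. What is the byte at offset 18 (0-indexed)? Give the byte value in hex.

U+0E31 → 3-byte form E0 B8 B1 at offsets 0–2.
U+025D → 2-byte form C9 9D at offsets 3–4.
U+0491 → 2-byte form D2 91 at offsets 5–6.
U+1047AD → 4-byte form F4 84 9E AD at offsets 7–10.
U+00B5 → 2-byte form C2 B5 at offsets 11–12.
U+026F → 2-byte form C9 AF at offsets 13–14.
U+7EF3 → 3-byte form E7 BB B3 at offsets 15–17.
U+0031 → 1-byte form 31 at offsets 18–18.
Offset 18 falls in char 8's range; it's byte 1 of 31 = 0x31.

0x31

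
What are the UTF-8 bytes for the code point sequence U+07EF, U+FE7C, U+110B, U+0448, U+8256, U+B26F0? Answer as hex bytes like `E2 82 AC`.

DF AF EF B9 BC E1 84 8B D1 88 E8 89 96 F2 B2 9B B0

U+07EF: 2-byte form → DF AF.
U+FE7C: 3-byte form → EF B9 BC.
U+110B: 3-byte form → E1 84 8B.
U+0448: 2-byte form → D1 88.
U+8256: 3-byte form → E8 89 96.
U+B26F0: 4-byte form → F2 B2 9B B0.
Concatenated (17 bytes): DF AF EF B9 BC E1 84 8B D1 88 E8 89 96 F2 B2 9B B0.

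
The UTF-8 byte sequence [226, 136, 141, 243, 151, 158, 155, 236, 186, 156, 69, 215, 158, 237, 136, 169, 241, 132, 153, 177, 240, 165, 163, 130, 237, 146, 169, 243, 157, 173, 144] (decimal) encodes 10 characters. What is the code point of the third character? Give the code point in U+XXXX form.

Offset 0: leading byte 0xE2 = 11100010 → 3-byte char #1 = E2 88 8D.
Offset 3: leading byte 0xF3 = 11110011 → 4-byte char #2 = F3 97 9E 9B.
Offset 7: leading byte 0xEC = 11101100 → 3-byte char #3 = EC BA 9C.
Leading byte 0xEC = 11101100 matches 1110xxxx → 3-byte sequence.
Byte 1: 0xEC = 11101100, payload 1100 (4 bits).
Byte 2: 0xBA = 10111010 (10xxxxxx ✓), payload 111010.
Byte 3: 0x9C = 10011100 (10xxxxxx ✓), payload 011100.
Concatenate: 1100111010011100 = 0xCE9C (16 bits → U+CE9C).

U+CE9C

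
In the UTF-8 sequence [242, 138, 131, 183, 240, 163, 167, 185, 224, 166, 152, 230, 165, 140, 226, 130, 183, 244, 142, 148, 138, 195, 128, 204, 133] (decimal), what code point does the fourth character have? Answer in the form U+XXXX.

U+694C

Offset 0: leading byte 0xF2 = 11110010 → 4-byte char #1 = F2 8A 83 B7.
Offset 4: leading byte 0xF0 = 11110000 → 4-byte char #2 = F0 A3 A7 B9.
Offset 8: leading byte 0xE0 = 11100000 → 3-byte char #3 = E0 A6 98.
Offset 11: leading byte 0xE6 = 11100110 → 3-byte char #4 = E6 A5 8C.
Leading byte 0xE6 = 11100110 matches 1110xxxx → 3-byte sequence.
Byte 1: 0xE6 = 11100110, payload 0110 (4 bits).
Byte 2: 0xA5 = 10100101 (10xxxxxx ✓), payload 100101.
Byte 3: 0x8C = 10001100 (10xxxxxx ✓), payload 001100.
Concatenate: 0110100101001100 = 0x694C (16 bits → U+694C).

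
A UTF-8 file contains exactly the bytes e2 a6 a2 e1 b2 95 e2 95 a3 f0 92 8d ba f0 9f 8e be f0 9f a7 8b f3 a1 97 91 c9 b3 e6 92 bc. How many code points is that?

Byte at offset 0: 0xE2 = 11100010 → 3-byte char (#1). Advance 3.
Byte at offset 3: 0xE1 = 11100001 → 3-byte char (#2). Advance 3.
Byte at offset 6: 0xE2 = 11100010 → 3-byte char (#3). Advance 3.
Byte at offset 9: 0xF0 = 11110000 → 4-byte char (#4). Advance 4.
Byte at offset 13: 0xF0 = 11110000 → 4-byte char (#5). Advance 4.
Byte at offset 17: 0xF0 = 11110000 → 4-byte char (#6). Advance 4.
Byte at offset 21: 0xF3 = 11110011 → 4-byte char (#7). Advance 4.
Byte at offset 25: 0xC9 = 11001001 → 2-byte char (#8). Advance 2.
Byte at offset 27: 0xE6 = 11100110 → 3-byte char (#9). Advance 3.
Reached end at offset 30 after 9 code points.

9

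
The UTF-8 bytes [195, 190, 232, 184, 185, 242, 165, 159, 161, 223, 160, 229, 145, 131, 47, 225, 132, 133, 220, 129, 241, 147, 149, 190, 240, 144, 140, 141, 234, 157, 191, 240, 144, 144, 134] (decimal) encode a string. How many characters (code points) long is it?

Byte at offset 0: 0xC3 = 11000011 → 2-byte char (#1). Advance 2.
Byte at offset 2: 0xE8 = 11101000 → 3-byte char (#2). Advance 3.
Byte at offset 5: 0xF2 = 11110010 → 4-byte char (#3). Advance 4.
Byte at offset 9: 0xDF = 11011111 → 2-byte char (#4). Advance 2.
Byte at offset 11: 0xE5 = 11100101 → 3-byte char (#5). Advance 3.
Byte at offset 14: 0x2F = 00101111 → 1-byte char (#6). Advance 1.
Byte at offset 15: 0xE1 = 11100001 → 3-byte char (#7). Advance 3.
Byte at offset 18: 0xDC = 11011100 → 2-byte char (#8). Advance 2.
Byte at offset 20: 0xF1 = 11110001 → 4-byte char (#9). Advance 4.
Byte at offset 24: 0xF0 = 11110000 → 4-byte char (#10). Advance 4.
Byte at offset 28: 0xEA = 11101010 → 3-byte char (#11). Advance 3.
Byte at offset 31: 0xF0 = 11110000 → 4-byte char (#12). Advance 4.
Reached end at offset 35 after 12 code points.

12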